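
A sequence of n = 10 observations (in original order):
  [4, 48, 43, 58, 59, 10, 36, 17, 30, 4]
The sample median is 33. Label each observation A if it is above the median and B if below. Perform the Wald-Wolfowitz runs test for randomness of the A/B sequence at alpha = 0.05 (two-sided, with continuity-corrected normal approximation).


Step 1: Compute median = 33; label A = above, B = below.
Labels in order: BAAAABABBB  (n_A = 5, n_B = 5)
Step 2: Count runs R = 5.
Step 3: Under H0 (random ordering), E[R] = 2*n_A*n_B/(n_A+n_B) + 1 = 2*5*5/10 + 1 = 6.0000.
        Var[R] = 2*n_A*n_B*(2*n_A*n_B - n_A - n_B) / ((n_A+n_B)^2 * (n_A+n_B-1)) = 2000/900 = 2.2222.
        SD[R] = 1.4907.
Step 4: Continuity-corrected z = (R + 0.5 - E[R]) / SD[R] = (5 + 0.5 - 6.0000) / 1.4907 = -0.3354.
Step 5: Two-sided p-value via normal approximation = 2*(1 - Phi(|z|)) = 0.737316.
Step 6: alpha = 0.05. fail to reject H0.

R = 5, z = -0.3354, p = 0.737316, fail to reject H0.


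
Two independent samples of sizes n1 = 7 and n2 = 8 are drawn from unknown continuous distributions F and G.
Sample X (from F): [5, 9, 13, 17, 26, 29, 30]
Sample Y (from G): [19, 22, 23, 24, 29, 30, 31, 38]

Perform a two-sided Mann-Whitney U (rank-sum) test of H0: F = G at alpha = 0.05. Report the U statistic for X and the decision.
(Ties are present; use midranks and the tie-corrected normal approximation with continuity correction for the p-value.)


Step 1: Combine and sort all 15 observations; assign midranks.
sorted (value, group): (5,X), (9,X), (13,X), (17,X), (19,Y), (22,Y), (23,Y), (24,Y), (26,X), (29,X), (29,Y), (30,X), (30,Y), (31,Y), (38,Y)
ranks: 5->1, 9->2, 13->3, 17->4, 19->5, 22->6, 23->7, 24->8, 26->9, 29->10.5, 29->10.5, 30->12.5, 30->12.5, 31->14, 38->15
Step 2: Rank sum for X: R1 = 1 + 2 + 3 + 4 + 9 + 10.5 + 12.5 = 42.
Step 3: U_X = R1 - n1(n1+1)/2 = 42 - 7*8/2 = 42 - 28 = 14.
       U_Y = n1*n2 - U_X = 56 - 14 = 42.
Step 4: Ties are present, so use the tie-corrected normal approximation (with continuity correction) for the p-value.
Step 5: p-value = 0.117555; compare to alpha = 0.05. fail to reject H0.

U_X = 14, p = 0.117555, fail to reject H0 at alpha = 0.05.


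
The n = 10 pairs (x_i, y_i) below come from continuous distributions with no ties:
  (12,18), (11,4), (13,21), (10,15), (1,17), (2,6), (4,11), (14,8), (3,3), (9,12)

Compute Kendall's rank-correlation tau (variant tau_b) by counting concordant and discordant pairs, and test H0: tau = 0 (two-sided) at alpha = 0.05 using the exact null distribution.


Step 1: Enumerate the 45 unordered pairs (i,j) with i<j and classify each by sign(x_j-x_i) * sign(y_j-y_i).
  (1,2):dx=-1,dy=-14->C; (1,3):dx=+1,dy=+3->C; (1,4):dx=-2,dy=-3->C; (1,5):dx=-11,dy=-1->C
  (1,6):dx=-10,dy=-12->C; (1,7):dx=-8,dy=-7->C; (1,8):dx=+2,dy=-10->D; (1,9):dx=-9,dy=-15->C
  (1,10):dx=-3,dy=-6->C; (2,3):dx=+2,dy=+17->C; (2,4):dx=-1,dy=+11->D; (2,5):dx=-10,dy=+13->D
  (2,6):dx=-9,dy=+2->D; (2,7):dx=-7,dy=+7->D; (2,8):dx=+3,dy=+4->C; (2,9):dx=-8,dy=-1->C
  (2,10):dx=-2,dy=+8->D; (3,4):dx=-3,dy=-6->C; (3,5):dx=-12,dy=-4->C; (3,6):dx=-11,dy=-15->C
  (3,7):dx=-9,dy=-10->C; (3,8):dx=+1,dy=-13->D; (3,9):dx=-10,dy=-18->C; (3,10):dx=-4,dy=-9->C
  (4,5):dx=-9,dy=+2->D; (4,6):dx=-8,dy=-9->C; (4,7):dx=-6,dy=-4->C; (4,8):dx=+4,dy=-7->D
  (4,9):dx=-7,dy=-12->C; (4,10):dx=-1,dy=-3->C; (5,6):dx=+1,dy=-11->D; (5,7):dx=+3,dy=-6->D
  (5,8):dx=+13,dy=-9->D; (5,9):dx=+2,dy=-14->D; (5,10):dx=+8,dy=-5->D; (6,7):dx=+2,dy=+5->C
  (6,8):dx=+12,dy=+2->C; (6,9):dx=+1,dy=-3->D; (6,10):dx=+7,dy=+6->C; (7,8):dx=+10,dy=-3->D
  (7,9):dx=-1,dy=-8->C; (7,10):dx=+5,dy=+1->C; (8,9):dx=-11,dy=-5->C; (8,10):dx=-5,dy=+4->D
  (9,10):dx=+6,dy=+9->C
Step 2: C = 28, D = 17, total pairs = 45.
Step 3: tau = (C - D)/(n(n-1)/2) = (28 - 17)/45 = 0.244444.
Step 4: Exact two-sided p-value (enumerate n! = 3628800 permutations of y under H0): p = 0.380720.
Step 5: alpha = 0.05. fail to reject H0.

tau_b = 0.2444 (C=28, D=17), p = 0.380720, fail to reject H0.


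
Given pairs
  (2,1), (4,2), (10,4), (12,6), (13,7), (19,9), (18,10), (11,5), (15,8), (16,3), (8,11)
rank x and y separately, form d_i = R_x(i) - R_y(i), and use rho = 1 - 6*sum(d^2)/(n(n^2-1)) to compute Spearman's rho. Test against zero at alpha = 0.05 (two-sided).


Step 1: Rank x and y separately (midranks; no ties here).
rank(x): 2->1, 4->2, 10->4, 12->6, 13->7, 19->11, 18->10, 11->5, 15->8, 16->9, 8->3
rank(y): 1->1, 2->2, 4->4, 6->6, 7->7, 9->9, 10->10, 5->5, 8->8, 3->3, 11->11
Step 2: d_i = R_x(i) - R_y(i); compute d_i^2.
  (1-1)^2=0, (2-2)^2=0, (4-4)^2=0, (6-6)^2=0, (7-7)^2=0, (11-9)^2=4, (10-10)^2=0, (5-5)^2=0, (8-8)^2=0, (9-3)^2=36, (3-11)^2=64
sum(d^2) = 104.
Step 3: rho = 1 - 6*104 / (11*(11^2 - 1)) = 1 - 624/1320 = 0.527273.
Step 4: Under H0, t = rho * sqrt((n-2)/(1-rho^2)) = 1.8616 ~ t(9).
Step 5: Two-sided p-value from the t-distribution with 9 df = 0.095565.
Step 6: alpha = 0.05. fail to reject H0.

rho = 0.5273, p = 0.095565, fail to reject H0 at alpha = 0.05.


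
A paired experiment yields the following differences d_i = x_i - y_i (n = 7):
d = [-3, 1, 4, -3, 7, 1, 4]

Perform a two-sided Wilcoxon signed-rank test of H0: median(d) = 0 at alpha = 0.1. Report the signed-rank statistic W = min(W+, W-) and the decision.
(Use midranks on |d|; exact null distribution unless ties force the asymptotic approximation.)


Step 1: Drop any zero differences (none here) and take |d_i|.
|d| = [3, 1, 4, 3, 7, 1, 4]
Step 2: Midrank |d_i| (ties get averaged ranks).
ranks: |3|->3.5, |1|->1.5, |4|->5.5, |3|->3.5, |7|->7, |1|->1.5, |4|->5.5
Step 3: Attach original signs; sum ranks with positive sign and with negative sign.
W+ = 1.5 + 5.5 + 7 + 1.5 + 5.5 = 21
W- = 3.5 + 3.5 = 7
(Check: W+ + W- = 28 should equal n(n+1)/2 = 28.)
Step 4: Test statistic W = min(W+, W-) = 7.
Step 5: Ties in |d|, so use the tie-corrected normal approximation.
        E[W] = n(n+1)/4 = 7*8/4 = 14.
        Tie groups: |d|=1 (t=2), |d|=3 (t=2), |d|=4 (t=2); sum(t^3 - t) = 18.
        Var[W] = n(n+1)(2n+1)/24 - sum(t^3-t)/48 = 840/24 - 18/48 = 34.625.
        z = (W - E[W]) / sqrt(Var[W]) = (7 - 14) / 5.8843 = -1.1896.
        Two-sided p = 2*Phi(z) = 0.234201.
Step 6: alpha = 0.1. fail to reject H0.

W+ = 21, W- = 7, W = min = 7, p = 0.234201, fail to reject H0.


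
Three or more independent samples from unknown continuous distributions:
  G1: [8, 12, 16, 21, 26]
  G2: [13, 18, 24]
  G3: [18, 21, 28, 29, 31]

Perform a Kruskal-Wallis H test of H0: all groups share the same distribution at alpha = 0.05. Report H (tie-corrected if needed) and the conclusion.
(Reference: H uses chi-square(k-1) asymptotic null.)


Step 1: Combine all N = 13 observations and assign midranks.
sorted (value, group, rank): (8,G1,1), (12,G1,2), (13,G2,3), (16,G1,4), (18,G2,5.5), (18,G3,5.5), (21,G1,7.5), (21,G3,7.5), (24,G2,9), (26,G1,10), (28,G3,11), (29,G3,12), (31,G3,13)
Step 2: Sum ranks within each group.
R_1 = 24.5 (n_1 = 5)
R_2 = 17.5 (n_2 = 3)
R_3 = 49 (n_3 = 5)
Step 3: H = 12/(N(N+1)) * sum(R_i^2/n_i) - 3(N+1)
     = 12/(13*14) * (24.5^2/5 + 17.5^2/3 + 49^2/5) - 3*14
     = 0.065934 * 702.333 - 42
     = 4.307692.
Step 4: Ties present; correction factor C = 1 - 12/(13^3 - 13) = 0.994505. Corrected H = 4.307692 / 0.994505 = 4.331492.
Step 5: Under H0, H ~ chi^2(2); p-value = 0.114664.
Step 6: alpha = 0.05. fail to reject H0.

H = 4.3315, df = 2, p = 0.114664, fail to reject H0.


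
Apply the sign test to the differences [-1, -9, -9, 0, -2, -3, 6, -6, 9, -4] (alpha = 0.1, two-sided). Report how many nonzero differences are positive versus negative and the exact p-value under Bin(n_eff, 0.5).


Step 1: Discard zero differences. Original n = 10; n_eff = number of nonzero differences = 9.
Nonzero differences (with sign): -1, -9, -9, -2, -3, +6, -6, +9, -4
Step 2: Count signs: positive = 2, negative = 7.
Step 3: Under H0: P(positive) = 0.5, so the number of positives S ~ Bin(9, 0.5).
Step 4: Two-sided exact p-value = sum of Bin(9,0.5) probabilities at or below the observed probability = 0.179688.
Step 5: alpha = 0.1. fail to reject H0.

n_eff = 9, pos = 2, neg = 7, p = 0.179688, fail to reject H0.


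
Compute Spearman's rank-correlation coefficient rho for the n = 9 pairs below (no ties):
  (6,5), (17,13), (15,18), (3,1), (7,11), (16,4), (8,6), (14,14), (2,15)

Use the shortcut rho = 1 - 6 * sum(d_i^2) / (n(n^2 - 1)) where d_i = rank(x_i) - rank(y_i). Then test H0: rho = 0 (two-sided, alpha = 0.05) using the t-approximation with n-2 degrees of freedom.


Step 1: Rank x and y separately (midranks; no ties here).
rank(x): 6->3, 17->9, 15->7, 3->2, 7->4, 16->8, 8->5, 14->6, 2->1
rank(y): 5->3, 13->6, 18->9, 1->1, 11->5, 4->2, 6->4, 14->7, 15->8
Step 2: d_i = R_x(i) - R_y(i); compute d_i^2.
  (3-3)^2=0, (9-6)^2=9, (7-9)^2=4, (2-1)^2=1, (4-5)^2=1, (8-2)^2=36, (5-4)^2=1, (6-7)^2=1, (1-8)^2=49
sum(d^2) = 102.
Step 3: rho = 1 - 6*102 / (9*(9^2 - 1)) = 1 - 612/720 = 0.150000.
Step 4: Under H0, t = rho * sqrt((n-2)/(1-rho^2)) = 0.4014 ~ t(7).
Step 5: Two-sided p-value from the t-distribution with 7 df = 0.700094.
Step 6: alpha = 0.05. fail to reject H0.

rho = 0.1500, p = 0.700094, fail to reject H0 at alpha = 0.05.


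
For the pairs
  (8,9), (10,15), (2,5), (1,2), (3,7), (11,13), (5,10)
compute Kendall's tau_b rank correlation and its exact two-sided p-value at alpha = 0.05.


Step 1: Enumerate the 21 unordered pairs (i,j) with i<j and classify each by sign(x_j-x_i) * sign(y_j-y_i).
  (1,2):dx=+2,dy=+6->C; (1,3):dx=-6,dy=-4->C; (1,4):dx=-7,dy=-7->C; (1,5):dx=-5,dy=-2->C
  (1,6):dx=+3,dy=+4->C; (1,7):dx=-3,dy=+1->D; (2,3):dx=-8,dy=-10->C; (2,4):dx=-9,dy=-13->C
  (2,5):dx=-7,dy=-8->C; (2,6):dx=+1,dy=-2->D; (2,7):dx=-5,dy=-5->C; (3,4):dx=-1,dy=-3->C
  (3,5):dx=+1,dy=+2->C; (3,6):dx=+9,dy=+8->C; (3,7):dx=+3,dy=+5->C; (4,5):dx=+2,dy=+5->C
  (4,6):dx=+10,dy=+11->C; (4,7):dx=+4,dy=+8->C; (5,6):dx=+8,dy=+6->C; (5,7):dx=+2,dy=+3->C
  (6,7):dx=-6,dy=-3->C
Step 2: C = 19, D = 2, total pairs = 21.
Step 3: tau = (C - D)/(n(n-1)/2) = (19 - 2)/21 = 0.809524.
Step 4: Exact two-sided p-value (enumerate n! = 5040 permutations of y under H0): p = 0.010714.
Step 5: alpha = 0.05. reject H0.

tau_b = 0.8095 (C=19, D=2), p = 0.010714, reject H0.


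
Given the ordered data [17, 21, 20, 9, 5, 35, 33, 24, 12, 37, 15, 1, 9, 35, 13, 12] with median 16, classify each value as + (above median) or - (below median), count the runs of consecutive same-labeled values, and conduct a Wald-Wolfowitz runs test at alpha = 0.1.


Step 1: Compute median = 16; label A = above, B = below.
Labels in order: AAABBAAABABBBABB  (n_A = 8, n_B = 8)
Step 2: Count runs R = 8.
Step 3: Under H0 (random ordering), E[R] = 2*n_A*n_B/(n_A+n_B) + 1 = 2*8*8/16 + 1 = 9.0000.
        Var[R] = 2*n_A*n_B*(2*n_A*n_B - n_A - n_B) / ((n_A+n_B)^2 * (n_A+n_B-1)) = 14336/3840 = 3.7333.
        SD[R] = 1.9322.
Step 4: Continuity-corrected z = (R + 0.5 - E[R]) / SD[R] = (8 + 0.5 - 9.0000) / 1.9322 = -0.2588.
Step 5: Two-sided p-value via normal approximation = 2*(1 - Phi(|z|)) = 0.795809.
Step 6: alpha = 0.1. fail to reject H0.

R = 8, z = -0.2588, p = 0.795809, fail to reject H0.


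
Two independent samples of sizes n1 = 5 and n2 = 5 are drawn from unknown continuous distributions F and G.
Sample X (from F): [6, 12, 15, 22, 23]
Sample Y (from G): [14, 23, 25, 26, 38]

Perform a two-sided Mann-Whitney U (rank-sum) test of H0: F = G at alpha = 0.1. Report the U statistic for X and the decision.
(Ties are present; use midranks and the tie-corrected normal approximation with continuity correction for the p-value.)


Step 1: Combine and sort all 10 observations; assign midranks.
sorted (value, group): (6,X), (12,X), (14,Y), (15,X), (22,X), (23,X), (23,Y), (25,Y), (26,Y), (38,Y)
ranks: 6->1, 12->2, 14->3, 15->4, 22->5, 23->6.5, 23->6.5, 25->8, 26->9, 38->10
Step 2: Rank sum for X: R1 = 1 + 2 + 4 + 5 + 6.5 = 18.5.
Step 3: U_X = R1 - n1(n1+1)/2 = 18.5 - 5*6/2 = 18.5 - 15 = 3.5.
       U_Y = n1*n2 - U_X = 25 - 3.5 = 21.5.
Step 4: Ties are present, so use the tie-corrected normal approximation (with continuity correction) for the p-value.
Step 5: p-value = 0.074913; compare to alpha = 0.1. reject H0.

U_X = 3.5, p = 0.074913, reject H0 at alpha = 0.1.


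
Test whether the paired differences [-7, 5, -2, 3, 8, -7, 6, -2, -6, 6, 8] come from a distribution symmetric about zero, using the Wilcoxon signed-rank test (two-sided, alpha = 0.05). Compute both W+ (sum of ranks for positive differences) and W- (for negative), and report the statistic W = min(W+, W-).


Step 1: Drop any zero differences (none here) and take |d_i|.
|d| = [7, 5, 2, 3, 8, 7, 6, 2, 6, 6, 8]
Step 2: Midrank |d_i| (ties get averaged ranks).
ranks: |7|->8.5, |5|->4, |2|->1.5, |3|->3, |8|->10.5, |7|->8.5, |6|->6, |2|->1.5, |6|->6, |6|->6, |8|->10.5
Step 3: Attach original signs; sum ranks with positive sign and with negative sign.
W+ = 4 + 3 + 10.5 + 6 + 6 + 10.5 = 40
W- = 8.5 + 1.5 + 8.5 + 1.5 + 6 = 26
(Check: W+ + W- = 66 should equal n(n+1)/2 = 66.)
Step 4: Test statistic W = min(W+, W-) = 26.
Step 5: Ties in |d|, so use the tie-corrected normal approximation.
        E[W] = n(n+1)/4 = 11*12/4 = 33.
        Tie groups: |d|=2 (t=2), |d|=6 (t=3), |d|=7 (t=2), |d|=8 (t=2); sum(t^3 - t) = 42.
        Var[W] = n(n+1)(2n+1)/24 - sum(t^3-t)/48 = 3036/24 - 42/48 = 125.625.
        z = (W - E[W]) / sqrt(Var[W]) = (26 - 33) / 11.2083 = -0.6245.
        Two-sided p = 2*Phi(z) = 0.532273.
Step 6: alpha = 0.05. fail to reject H0.

W+ = 40, W- = 26, W = min = 26, p = 0.532273, fail to reject H0.


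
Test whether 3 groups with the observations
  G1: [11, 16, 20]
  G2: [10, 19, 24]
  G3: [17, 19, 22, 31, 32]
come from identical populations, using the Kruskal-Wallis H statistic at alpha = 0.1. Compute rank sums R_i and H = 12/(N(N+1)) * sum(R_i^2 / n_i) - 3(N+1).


Step 1: Combine all N = 11 observations and assign midranks.
sorted (value, group, rank): (10,G2,1), (11,G1,2), (16,G1,3), (17,G3,4), (19,G2,5.5), (19,G3,5.5), (20,G1,7), (22,G3,8), (24,G2,9), (31,G3,10), (32,G3,11)
Step 2: Sum ranks within each group.
R_1 = 12 (n_1 = 3)
R_2 = 15.5 (n_2 = 3)
R_3 = 38.5 (n_3 = 5)
Step 3: H = 12/(N(N+1)) * sum(R_i^2/n_i) - 3(N+1)
     = 12/(11*12) * (12^2/3 + 15.5^2/3 + 38.5^2/5) - 3*12
     = 0.090909 * 424.533 - 36
     = 2.593939.
Step 4: Ties present; correction factor C = 1 - 6/(11^3 - 11) = 0.995455. Corrected H = 2.593939 / 0.995455 = 2.605784.
Step 5: Under H0, H ~ chi^2(2); p-value = 0.271745.
Step 6: alpha = 0.1. fail to reject H0.

H = 2.6058, df = 2, p = 0.271745, fail to reject H0.


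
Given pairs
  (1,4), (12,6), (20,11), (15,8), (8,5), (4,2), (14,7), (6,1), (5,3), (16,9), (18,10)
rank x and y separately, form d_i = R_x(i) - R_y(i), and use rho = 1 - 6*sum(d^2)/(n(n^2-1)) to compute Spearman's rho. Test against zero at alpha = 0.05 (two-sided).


Step 1: Rank x and y separately (midranks; no ties here).
rank(x): 1->1, 12->6, 20->11, 15->8, 8->5, 4->2, 14->7, 6->4, 5->3, 16->9, 18->10
rank(y): 4->4, 6->6, 11->11, 8->8, 5->5, 2->2, 7->7, 1->1, 3->3, 9->9, 10->10
Step 2: d_i = R_x(i) - R_y(i); compute d_i^2.
  (1-4)^2=9, (6-6)^2=0, (11-11)^2=0, (8-8)^2=0, (5-5)^2=0, (2-2)^2=0, (7-7)^2=0, (4-1)^2=9, (3-3)^2=0, (9-9)^2=0, (10-10)^2=0
sum(d^2) = 18.
Step 3: rho = 1 - 6*18 / (11*(11^2 - 1)) = 1 - 108/1320 = 0.918182.
Step 4: Under H0, t = rho * sqrt((n-2)/(1-rho^2)) = 6.9531 ~ t(9).
Step 5: Two-sided p-value from the t-distribution with 9 df = 0.000067.
Step 6: alpha = 0.05. reject H0.

rho = 0.9182, p = 0.000067, reject H0 at alpha = 0.05.


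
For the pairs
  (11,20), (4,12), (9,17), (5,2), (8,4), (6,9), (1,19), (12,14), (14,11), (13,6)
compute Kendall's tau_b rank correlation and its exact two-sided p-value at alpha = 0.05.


Step 1: Enumerate the 45 unordered pairs (i,j) with i<j and classify each by sign(x_j-x_i) * sign(y_j-y_i).
  (1,2):dx=-7,dy=-8->C; (1,3):dx=-2,dy=-3->C; (1,4):dx=-6,dy=-18->C; (1,5):dx=-3,dy=-16->C
  (1,6):dx=-5,dy=-11->C; (1,7):dx=-10,dy=-1->C; (1,8):dx=+1,dy=-6->D; (1,9):dx=+3,dy=-9->D
  (1,10):dx=+2,dy=-14->D; (2,3):dx=+5,dy=+5->C; (2,4):dx=+1,dy=-10->D; (2,5):dx=+4,dy=-8->D
  (2,6):dx=+2,dy=-3->D; (2,7):dx=-3,dy=+7->D; (2,8):dx=+8,dy=+2->C; (2,9):dx=+10,dy=-1->D
  (2,10):dx=+9,dy=-6->D; (3,4):dx=-4,dy=-15->C; (3,5):dx=-1,dy=-13->C; (3,6):dx=-3,dy=-8->C
  (3,7):dx=-8,dy=+2->D; (3,8):dx=+3,dy=-3->D; (3,9):dx=+5,dy=-6->D; (3,10):dx=+4,dy=-11->D
  (4,5):dx=+3,dy=+2->C; (4,6):dx=+1,dy=+7->C; (4,7):dx=-4,dy=+17->D; (4,8):dx=+7,dy=+12->C
  (4,9):dx=+9,dy=+9->C; (4,10):dx=+8,dy=+4->C; (5,6):dx=-2,dy=+5->D; (5,7):dx=-7,dy=+15->D
  (5,8):dx=+4,dy=+10->C; (5,9):dx=+6,dy=+7->C; (5,10):dx=+5,dy=+2->C; (6,7):dx=-5,dy=+10->D
  (6,8):dx=+6,dy=+5->C; (6,9):dx=+8,dy=+2->C; (6,10):dx=+7,dy=-3->D; (7,8):dx=+11,dy=-5->D
  (7,9):dx=+13,dy=-8->D; (7,10):dx=+12,dy=-13->D; (8,9):dx=+2,dy=-3->D; (8,10):dx=+1,dy=-8->D
  (9,10):dx=-1,dy=-5->C
Step 2: C = 22, D = 23, total pairs = 45.
Step 3: tau = (C - D)/(n(n-1)/2) = (22 - 23)/45 = -0.022222.
Step 4: Exact two-sided p-value (enumerate n! = 3628800 permutations of y under H0): p = 1.000000.
Step 5: alpha = 0.05. fail to reject H0.

tau_b = -0.0222 (C=22, D=23), p = 1.000000, fail to reject H0.


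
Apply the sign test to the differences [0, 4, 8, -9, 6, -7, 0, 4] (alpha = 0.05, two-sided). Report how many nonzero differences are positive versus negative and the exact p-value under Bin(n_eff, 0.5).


Step 1: Discard zero differences. Original n = 8; n_eff = number of nonzero differences = 6.
Nonzero differences (with sign): +4, +8, -9, +6, -7, +4
Step 2: Count signs: positive = 4, negative = 2.
Step 3: Under H0: P(positive) = 0.5, so the number of positives S ~ Bin(6, 0.5).
Step 4: Two-sided exact p-value = sum of Bin(6,0.5) probabilities at or below the observed probability = 0.687500.
Step 5: alpha = 0.05. fail to reject H0.

n_eff = 6, pos = 4, neg = 2, p = 0.687500, fail to reject H0.


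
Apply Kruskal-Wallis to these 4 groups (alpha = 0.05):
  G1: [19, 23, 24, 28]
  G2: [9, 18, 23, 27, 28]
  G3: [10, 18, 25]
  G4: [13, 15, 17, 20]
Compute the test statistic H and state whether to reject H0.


Step 1: Combine all N = 16 observations and assign midranks.
sorted (value, group, rank): (9,G2,1), (10,G3,2), (13,G4,3), (15,G4,4), (17,G4,5), (18,G2,6.5), (18,G3,6.5), (19,G1,8), (20,G4,9), (23,G1,10.5), (23,G2,10.5), (24,G1,12), (25,G3,13), (27,G2,14), (28,G1,15.5), (28,G2,15.5)
Step 2: Sum ranks within each group.
R_1 = 46 (n_1 = 4)
R_2 = 47.5 (n_2 = 5)
R_3 = 21.5 (n_3 = 3)
R_4 = 21 (n_4 = 4)
Step 3: H = 12/(N(N+1)) * sum(R_i^2/n_i) - 3(N+1)
     = 12/(16*17) * (46^2/4 + 47.5^2/5 + 21.5^2/3 + 21^2/4) - 3*17
     = 0.044118 * 1244.58 - 51
     = 3.908088.
Step 4: Ties present; correction factor C = 1 - 18/(16^3 - 16) = 0.995588. Corrected H = 3.908088 / 0.995588 = 3.925406.
Step 5: Under H0, H ~ chi^2(3); p-value = 0.269632.
Step 6: alpha = 0.05. fail to reject H0.

H = 3.9254, df = 3, p = 0.269632, fail to reject H0.


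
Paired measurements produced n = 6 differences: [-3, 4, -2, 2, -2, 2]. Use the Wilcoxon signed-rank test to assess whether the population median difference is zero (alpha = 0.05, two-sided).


Step 1: Drop any zero differences (none here) and take |d_i|.
|d| = [3, 4, 2, 2, 2, 2]
Step 2: Midrank |d_i| (ties get averaged ranks).
ranks: |3|->5, |4|->6, |2|->2.5, |2|->2.5, |2|->2.5, |2|->2.5
Step 3: Attach original signs; sum ranks with positive sign and with negative sign.
W+ = 6 + 2.5 + 2.5 = 11
W- = 5 + 2.5 + 2.5 = 10
(Check: W+ + W- = 21 should equal n(n+1)/2 = 21.)
Step 4: Test statistic W = min(W+, W-) = 10.
Step 5: Ties in |d|, so use the tie-corrected normal approximation.
        E[W] = n(n+1)/4 = 6*7/4 = 10.5.
        Tie groups: |d|=2 (t=4); sum(t^3 - t) = 60.
        Var[W] = n(n+1)(2n+1)/24 - sum(t^3-t)/48 = 546/24 - 60/48 = 21.5.
        z = (W - E[W]) / sqrt(Var[W]) = (10 - 10.5) / 4.6368 = -0.1078.
        Two-sided p = 2*Phi(z) = 0.914128.
Step 6: alpha = 0.05. fail to reject H0.

W+ = 11, W- = 10, W = min = 10, p = 0.914128, fail to reject H0.


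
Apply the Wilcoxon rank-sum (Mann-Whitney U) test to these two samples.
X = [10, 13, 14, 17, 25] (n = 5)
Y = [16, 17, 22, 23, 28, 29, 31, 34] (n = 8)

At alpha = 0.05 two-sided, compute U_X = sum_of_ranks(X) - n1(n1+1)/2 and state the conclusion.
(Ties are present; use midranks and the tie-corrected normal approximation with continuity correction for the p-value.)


Step 1: Combine and sort all 13 observations; assign midranks.
sorted (value, group): (10,X), (13,X), (14,X), (16,Y), (17,X), (17,Y), (22,Y), (23,Y), (25,X), (28,Y), (29,Y), (31,Y), (34,Y)
ranks: 10->1, 13->2, 14->3, 16->4, 17->5.5, 17->5.5, 22->7, 23->8, 25->9, 28->10, 29->11, 31->12, 34->13
Step 2: Rank sum for X: R1 = 1 + 2 + 3 + 5.5 + 9 = 20.5.
Step 3: U_X = R1 - n1(n1+1)/2 = 20.5 - 5*6/2 = 20.5 - 15 = 5.5.
       U_Y = n1*n2 - U_X = 40 - 5.5 = 34.5.
Step 4: Ties are present, so use the tie-corrected normal approximation (with continuity correction) for the p-value.
Step 5: p-value = 0.040149; compare to alpha = 0.05. reject H0.

U_X = 5.5, p = 0.040149, reject H0 at alpha = 0.05.


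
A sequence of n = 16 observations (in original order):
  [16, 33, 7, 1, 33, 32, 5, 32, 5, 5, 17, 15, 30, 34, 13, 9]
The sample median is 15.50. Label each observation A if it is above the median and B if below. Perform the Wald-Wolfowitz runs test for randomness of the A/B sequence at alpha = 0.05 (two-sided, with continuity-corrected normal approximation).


Step 1: Compute median = 15.50; label A = above, B = below.
Labels in order: AABBAABABBABAABB  (n_A = 8, n_B = 8)
Step 2: Count runs R = 10.
Step 3: Under H0 (random ordering), E[R] = 2*n_A*n_B/(n_A+n_B) + 1 = 2*8*8/16 + 1 = 9.0000.
        Var[R] = 2*n_A*n_B*(2*n_A*n_B - n_A - n_B) / ((n_A+n_B)^2 * (n_A+n_B-1)) = 14336/3840 = 3.7333.
        SD[R] = 1.9322.
Step 4: Continuity-corrected z = (R - 0.5 - E[R]) / SD[R] = (10 - 0.5 - 9.0000) / 1.9322 = 0.2588.
Step 5: Two-sided p-value via normal approximation = 2*(1 - Phi(|z|)) = 0.795809.
Step 6: alpha = 0.05. fail to reject H0.

R = 10, z = 0.2588, p = 0.795809, fail to reject H0.


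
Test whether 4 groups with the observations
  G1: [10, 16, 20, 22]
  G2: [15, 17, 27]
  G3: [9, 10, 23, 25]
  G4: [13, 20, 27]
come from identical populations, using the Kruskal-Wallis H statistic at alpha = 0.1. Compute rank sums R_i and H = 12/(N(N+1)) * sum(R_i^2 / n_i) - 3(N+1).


Step 1: Combine all N = 14 observations and assign midranks.
sorted (value, group, rank): (9,G3,1), (10,G1,2.5), (10,G3,2.5), (13,G4,4), (15,G2,5), (16,G1,6), (17,G2,7), (20,G1,8.5), (20,G4,8.5), (22,G1,10), (23,G3,11), (25,G3,12), (27,G2,13.5), (27,G4,13.5)
Step 2: Sum ranks within each group.
R_1 = 27 (n_1 = 4)
R_2 = 25.5 (n_2 = 3)
R_3 = 26.5 (n_3 = 4)
R_4 = 26 (n_4 = 3)
Step 3: H = 12/(N(N+1)) * sum(R_i^2/n_i) - 3(N+1)
     = 12/(14*15) * (27^2/4 + 25.5^2/3 + 26.5^2/4 + 26^2/3) - 3*15
     = 0.057143 * 799.896 - 45
     = 0.708333.
Step 4: Ties present; correction factor C = 1 - 18/(14^3 - 14) = 0.993407. Corrected H = 0.708333 / 0.993407 = 0.713035.
Step 5: Under H0, H ~ chi^2(3); p-value = 0.870134.
Step 6: alpha = 0.1. fail to reject H0.

H = 0.7130, df = 3, p = 0.870134, fail to reject H0.


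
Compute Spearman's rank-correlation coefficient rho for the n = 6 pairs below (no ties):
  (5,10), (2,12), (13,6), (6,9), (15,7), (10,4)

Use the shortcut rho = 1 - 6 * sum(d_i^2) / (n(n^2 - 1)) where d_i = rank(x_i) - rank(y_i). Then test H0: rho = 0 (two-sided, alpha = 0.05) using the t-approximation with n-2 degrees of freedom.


Step 1: Rank x and y separately (midranks; no ties here).
rank(x): 5->2, 2->1, 13->5, 6->3, 15->6, 10->4
rank(y): 10->5, 12->6, 6->2, 9->4, 7->3, 4->1
Step 2: d_i = R_x(i) - R_y(i); compute d_i^2.
  (2-5)^2=9, (1-6)^2=25, (5-2)^2=9, (3-4)^2=1, (6-3)^2=9, (4-1)^2=9
sum(d^2) = 62.
Step 3: rho = 1 - 6*62 / (6*(6^2 - 1)) = 1 - 372/210 = -0.771429.
Step 4: Under H0, t = rho * sqrt((n-2)/(1-rho^2)) = -2.4247 ~ t(4).
Step 5: Two-sided p-value from the t-distribution with 4 df = 0.072397.
Step 6: alpha = 0.05. fail to reject H0.

rho = -0.7714, p = 0.072397, fail to reject H0 at alpha = 0.05.


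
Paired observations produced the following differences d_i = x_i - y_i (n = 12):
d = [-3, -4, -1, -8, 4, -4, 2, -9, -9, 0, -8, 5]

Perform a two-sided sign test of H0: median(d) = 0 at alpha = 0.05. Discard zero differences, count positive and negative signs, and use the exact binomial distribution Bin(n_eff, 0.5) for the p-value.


Step 1: Discard zero differences. Original n = 12; n_eff = number of nonzero differences = 11.
Nonzero differences (with sign): -3, -4, -1, -8, +4, -4, +2, -9, -9, -8, +5
Step 2: Count signs: positive = 3, negative = 8.
Step 3: Under H0: P(positive) = 0.5, so the number of positives S ~ Bin(11, 0.5).
Step 4: Two-sided exact p-value = sum of Bin(11,0.5) probabilities at or below the observed probability = 0.226562.
Step 5: alpha = 0.05. fail to reject H0.

n_eff = 11, pos = 3, neg = 8, p = 0.226562, fail to reject H0.


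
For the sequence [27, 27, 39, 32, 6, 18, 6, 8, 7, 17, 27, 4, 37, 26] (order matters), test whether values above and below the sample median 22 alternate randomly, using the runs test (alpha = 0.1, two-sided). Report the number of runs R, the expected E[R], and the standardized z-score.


Step 1: Compute median = 22; label A = above, B = below.
Labels in order: AAAABBBBBBABAA  (n_A = 7, n_B = 7)
Step 2: Count runs R = 5.
Step 3: Under H0 (random ordering), E[R] = 2*n_A*n_B/(n_A+n_B) + 1 = 2*7*7/14 + 1 = 8.0000.
        Var[R] = 2*n_A*n_B*(2*n_A*n_B - n_A - n_B) / ((n_A+n_B)^2 * (n_A+n_B-1)) = 8232/2548 = 3.2308.
        SD[R] = 1.7974.
Step 4: Continuity-corrected z = (R + 0.5 - E[R]) / SD[R] = (5 + 0.5 - 8.0000) / 1.7974 = -1.3909.
Step 5: Two-sided p-value via normal approximation = 2*(1 - Phi(|z|)) = 0.164264.
Step 6: alpha = 0.1. fail to reject H0.

R = 5, z = -1.3909, p = 0.164264, fail to reject H0.


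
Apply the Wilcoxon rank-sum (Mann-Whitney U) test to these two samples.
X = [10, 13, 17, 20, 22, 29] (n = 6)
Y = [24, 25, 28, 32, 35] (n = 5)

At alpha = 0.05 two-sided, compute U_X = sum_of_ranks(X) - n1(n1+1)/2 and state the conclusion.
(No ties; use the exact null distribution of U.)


Step 1: Combine and sort all 11 observations; assign midranks.
sorted (value, group): (10,X), (13,X), (17,X), (20,X), (22,X), (24,Y), (25,Y), (28,Y), (29,X), (32,Y), (35,Y)
ranks: 10->1, 13->2, 17->3, 20->4, 22->5, 24->6, 25->7, 28->8, 29->9, 32->10, 35->11
Step 2: Rank sum for X: R1 = 1 + 2 + 3 + 4 + 5 + 9 = 24.
Step 3: U_X = R1 - n1(n1+1)/2 = 24 - 6*7/2 = 24 - 21 = 3.
       U_Y = n1*n2 - U_X = 30 - 3 = 27.
Step 4: No ties, so the exact null distribution of U (based on enumerating the C(11,6) = 462 equally likely rank assignments) gives the two-sided p-value.
Step 5: p-value = 0.030303; compare to alpha = 0.05. reject H0.

U_X = 3, p = 0.030303, reject H0 at alpha = 0.05.


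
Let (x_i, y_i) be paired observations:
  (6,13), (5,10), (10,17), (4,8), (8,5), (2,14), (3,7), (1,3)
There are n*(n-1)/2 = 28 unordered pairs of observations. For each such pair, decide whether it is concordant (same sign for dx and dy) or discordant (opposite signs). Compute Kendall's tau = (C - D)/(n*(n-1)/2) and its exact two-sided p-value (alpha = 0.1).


Step 1: Enumerate the 28 unordered pairs (i,j) with i<j and classify each by sign(x_j-x_i) * sign(y_j-y_i).
  (1,2):dx=-1,dy=-3->C; (1,3):dx=+4,dy=+4->C; (1,4):dx=-2,dy=-5->C; (1,5):dx=+2,dy=-8->D
  (1,6):dx=-4,dy=+1->D; (1,7):dx=-3,dy=-6->C; (1,8):dx=-5,dy=-10->C; (2,3):dx=+5,dy=+7->C
  (2,4):dx=-1,dy=-2->C; (2,5):dx=+3,dy=-5->D; (2,6):dx=-3,dy=+4->D; (2,7):dx=-2,dy=-3->C
  (2,8):dx=-4,dy=-7->C; (3,4):dx=-6,dy=-9->C; (3,5):dx=-2,dy=-12->C; (3,6):dx=-8,dy=-3->C
  (3,7):dx=-7,dy=-10->C; (3,8):dx=-9,dy=-14->C; (4,5):dx=+4,dy=-3->D; (4,6):dx=-2,dy=+6->D
  (4,7):dx=-1,dy=-1->C; (4,8):dx=-3,dy=-5->C; (5,6):dx=-6,dy=+9->D; (5,7):dx=-5,dy=+2->D
  (5,8):dx=-7,dy=-2->C; (6,7):dx=+1,dy=-7->D; (6,8):dx=-1,dy=-11->C; (7,8):dx=-2,dy=-4->C
Step 2: C = 19, D = 9, total pairs = 28.
Step 3: tau = (C - D)/(n(n-1)/2) = (19 - 9)/28 = 0.357143.
Step 4: Exact two-sided p-value (enumerate n! = 40320 permutations of y under H0): p = 0.275099.
Step 5: alpha = 0.1. fail to reject H0.

tau_b = 0.3571 (C=19, D=9), p = 0.275099, fail to reject H0.


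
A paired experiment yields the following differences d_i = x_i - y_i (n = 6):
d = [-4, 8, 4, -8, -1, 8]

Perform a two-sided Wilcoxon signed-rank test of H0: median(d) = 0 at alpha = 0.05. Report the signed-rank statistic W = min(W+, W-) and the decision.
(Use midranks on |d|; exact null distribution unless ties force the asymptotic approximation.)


Step 1: Drop any zero differences (none here) and take |d_i|.
|d| = [4, 8, 4, 8, 1, 8]
Step 2: Midrank |d_i| (ties get averaged ranks).
ranks: |4|->2.5, |8|->5, |4|->2.5, |8|->5, |1|->1, |8|->5
Step 3: Attach original signs; sum ranks with positive sign and with negative sign.
W+ = 5 + 2.5 + 5 = 12.5
W- = 2.5 + 5 + 1 = 8.5
(Check: W+ + W- = 21 should equal n(n+1)/2 = 21.)
Step 4: Test statistic W = min(W+, W-) = 8.5.
Step 5: Ties in |d|, so use the tie-corrected normal approximation.
        E[W] = n(n+1)/4 = 6*7/4 = 10.5.
        Tie groups: |d|=4 (t=2), |d|=8 (t=3); sum(t^3 - t) = 30.
        Var[W] = n(n+1)(2n+1)/24 - sum(t^3-t)/48 = 546/24 - 30/48 = 22.125.
        z = (W - E[W]) / sqrt(Var[W]) = (8.5 - 10.5) / 4.7037 = -0.4252.
        Two-sided p = 2*Phi(z) = 0.670694.
Step 6: alpha = 0.05. fail to reject H0.

W+ = 12.5, W- = 8.5, W = min = 8.5, p = 0.670694, fail to reject H0.


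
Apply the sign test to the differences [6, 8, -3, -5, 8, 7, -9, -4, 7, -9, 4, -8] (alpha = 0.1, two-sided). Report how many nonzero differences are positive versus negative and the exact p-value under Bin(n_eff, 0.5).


Step 1: Discard zero differences. Original n = 12; n_eff = number of nonzero differences = 12.
Nonzero differences (with sign): +6, +8, -3, -5, +8, +7, -9, -4, +7, -9, +4, -8
Step 2: Count signs: positive = 6, negative = 6.
Step 3: Under H0: P(positive) = 0.5, so the number of positives S ~ Bin(12, 0.5).
Step 4: Two-sided exact p-value = sum of Bin(12,0.5) probabilities at or below the observed probability = 1.000000.
Step 5: alpha = 0.1. fail to reject H0.

n_eff = 12, pos = 6, neg = 6, p = 1.000000, fail to reject H0.


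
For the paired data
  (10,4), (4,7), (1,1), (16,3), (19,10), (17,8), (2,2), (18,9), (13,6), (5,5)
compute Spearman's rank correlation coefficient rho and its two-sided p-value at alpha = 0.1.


Step 1: Rank x and y separately (midranks; no ties here).
rank(x): 10->5, 4->3, 1->1, 16->7, 19->10, 17->8, 2->2, 18->9, 13->6, 5->4
rank(y): 4->4, 7->7, 1->1, 3->3, 10->10, 8->8, 2->2, 9->9, 6->6, 5->5
Step 2: d_i = R_x(i) - R_y(i); compute d_i^2.
  (5-4)^2=1, (3-7)^2=16, (1-1)^2=0, (7-3)^2=16, (10-10)^2=0, (8-8)^2=0, (2-2)^2=0, (9-9)^2=0, (6-6)^2=0, (4-5)^2=1
sum(d^2) = 34.
Step 3: rho = 1 - 6*34 / (10*(10^2 - 1)) = 1 - 204/990 = 0.793939.
Step 4: Under H0, t = rho * sqrt((n-2)/(1-rho^2)) = 3.6934 ~ t(8).
Step 5: Two-sided p-value from the t-distribution with 8 df = 0.006100.
Step 6: alpha = 0.1. reject H0.

rho = 0.7939, p = 0.006100, reject H0 at alpha = 0.1.


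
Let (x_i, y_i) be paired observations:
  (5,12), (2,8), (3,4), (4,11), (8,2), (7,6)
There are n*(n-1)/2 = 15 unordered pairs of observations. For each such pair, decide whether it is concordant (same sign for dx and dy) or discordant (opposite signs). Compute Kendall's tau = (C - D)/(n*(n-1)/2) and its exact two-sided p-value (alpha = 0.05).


Step 1: Enumerate the 15 unordered pairs (i,j) with i<j and classify each by sign(x_j-x_i) * sign(y_j-y_i).
  (1,2):dx=-3,dy=-4->C; (1,3):dx=-2,dy=-8->C; (1,4):dx=-1,dy=-1->C; (1,5):dx=+3,dy=-10->D
  (1,6):dx=+2,dy=-6->D; (2,3):dx=+1,dy=-4->D; (2,4):dx=+2,dy=+3->C; (2,5):dx=+6,dy=-6->D
  (2,6):dx=+5,dy=-2->D; (3,4):dx=+1,dy=+7->C; (3,5):dx=+5,dy=-2->D; (3,6):dx=+4,dy=+2->C
  (4,5):dx=+4,dy=-9->D; (4,6):dx=+3,dy=-5->D; (5,6):dx=-1,dy=+4->D
Step 2: C = 6, D = 9, total pairs = 15.
Step 3: tau = (C - D)/(n(n-1)/2) = (6 - 9)/15 = -0.200000.
Step 4: Exact two-sided p-value (enumerate n! = 720 permutations of y under H0): p = 0.719444.
Step 5: alpha = 0.05. fail to reject H0.

tau_b = -0.2000 (C=6, D=9), p = 0.719444, fail to reject H0.


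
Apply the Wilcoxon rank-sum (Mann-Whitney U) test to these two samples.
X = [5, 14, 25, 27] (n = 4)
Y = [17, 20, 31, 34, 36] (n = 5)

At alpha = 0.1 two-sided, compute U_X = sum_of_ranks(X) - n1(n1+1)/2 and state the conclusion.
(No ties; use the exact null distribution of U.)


Step 1: Combine and sort all 9 observations; assign midranks.
sorted (value, group): (5,X), (14,X), (17,Y), (20,Y), (25,X), (27,X), (31,Y), (34,Y), (36,Y)
ranks: 5->1, 14->2, 17->3, 20->4, 25->5, 27->6, 31->7, 34->8, 36->9
Step 2: Rank sum for X: R1 = 1 + 2 + 5 + 6 = 14.
Step 3: U_X = R1 - n1(n1+1)/2 = 14 - 4*5/2 = 14 - 10 = 4.
       U_Y = n1*n2 - U_X = 20 - 4 = 16.
Step 4: No ties, so the exact null distribution of U (based on enumerating the C(9,4) = 126 equally likely rank assignments) gives the two-sided p-value.
Step 5: p-value = 0.190476; compare to alpha = 0.1. fail to reject H0.

U_X = 4, p = 0.190476, fail to reject H0 at alpha = 0.1.


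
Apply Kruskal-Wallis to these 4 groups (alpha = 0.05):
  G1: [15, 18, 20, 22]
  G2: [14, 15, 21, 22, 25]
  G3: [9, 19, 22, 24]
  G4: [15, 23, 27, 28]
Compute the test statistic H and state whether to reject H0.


Step 1: Combine all N = 17 observations and assign midranks.
sorted (value, group, rank): (9,G3,1), (14,G2,2), (15,G1,4), (15,G2,4), (15,G4,4), (18,G1,6), (19,G3,7), (20,G1,8), (21,G2,9), (22,G1,11), (22,G2,11), (22,G3,11), (23,G4,13), (24,G3,14), (25,G2,15), (27,G4,16), (28,G4,17)
Step 2: Sum ranks within each group.
R_1 = 29 (n_1 = 4)
R_2 = 41 (n_2 = 5)
R_3 = 33 (n_3 = 4)
R_4 = 50 (n_4 = 4)
Step 3: H = 12/(N(N+1)) * sum(R_i^2/n_i) - 3(N+1)
     = 12/(17*18) * (29^2/4 + 41^2/5 + 33^2/4 + 50^2/4) - 3*18
     = 0.039216 * 1443.7 - 54
     = 2.615686.
Step 4: Ties present; correction factor C = 1 - 48/(17^3 - 17) = 0.990196. Corrected H = 2.615686 / 0.990196 = 2.641584.
Step 5: Under H0, H ~ chi^2(3); p-value = 0.450246.
Step 6: alpha = 0.05. fail to reject H0.

H = 2.6416, df = 3, p = 0.450246, fail to reject H0.


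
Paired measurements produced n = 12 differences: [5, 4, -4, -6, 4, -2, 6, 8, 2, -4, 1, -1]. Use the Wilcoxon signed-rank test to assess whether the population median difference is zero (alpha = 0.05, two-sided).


Step 1: Drop any zero differences (none here) and take |d_i|.
|d| = [5, 4, 4, 6, 4, 2, 6, 8, 2, 4, 1, 1]
Step 2: Midrank |d_i| (ties get averaged ranks).
ranks: |5|->9, |4|->6.5, |4|->6.5, |6|->10.5, |4|->6.5, |2|->3.5, |6|->10.5, |8|->12, |2|->3.5, |4|->6.5, |1|->1.5, |1|->1.5
Step 3: Attach original signs; sum ranks with positive sign and with negative sign.
W+ = 9 + 6.5 + 6.5 + 10.5 + 12 + 3.5 + 1.5 = 49.5
W- = 6.5 + 10.5 + 3.5 + 6.5 + 1.5 = 28.5
(Check: W+ + W- = 78 should equal n(n+1)/2 = 78.)
Step 4: Test statistic W = min(W+, W-) = 28.5.
Step 5: Ties in |d|, so use the tie-corrected normal approximation.
        E[W] = n(n+1)/4 = 12*13/4 = 39.
        Tie groups: |d|=1 (t=2), |d|=2 (t=2), |d|=4 (t=4), |d|=6 (t=2); sum(t^3 - t) = 78.
        Var[W] = n(n+1)(2n+1)/24 - sum(t^3-t)/48 = 3900/24 - 78/48 = 160.875.
        z = (W - E[W]) / sqrt(Var[W]) = (28.5 - 39) / 12.6837 = -0.8278.
        Two-sided p = 2*Phi(z) = 0.407763.
Step 6: alpha = 0.05. fail to reject H0.

W+ = 49.5, W- = 28.5, W = min = 28.5, p = 0.407763, fail to reject H0.


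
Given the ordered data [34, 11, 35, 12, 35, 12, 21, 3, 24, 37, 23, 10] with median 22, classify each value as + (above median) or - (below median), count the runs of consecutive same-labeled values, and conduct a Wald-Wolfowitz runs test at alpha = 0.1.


Step 1: Compute median = 22; label A = above, B = below.
Labels in order: ABABABBBAAAB  (n_A = 6, n_B = 6)
Step 2: Count runs R = 8.
Step 3: Under H0 (random ordering), E[R] = 2*n_A*n_B/(n_A+n_B) + 1 = 2*6*6/12 + 1 = 7.0000.
        Var[R] = 2*n_A*n_B*(2*n_A*n_B - n_A - n_B) / ((n_A+n_B)^2 * (n_A+n_B-1)) = 4320/1584 = 2.7273.
        SD[R] = 1.6514.
Step 4: Continuity-corrected z = (R - 0.5 - E[R]) / SD[R] = (8 - 0.5 - 7.0000) / 1.6514 = 0.3028.
Step 5: Two-sided p-value via normal approximation = 2*(1 - Phi(|z|)) = 0.762069.
Step 6: alpha = 0.1. fail to reject H0.

R = 8, z = 0.3028, p = 0.762069, fail to reject H0.


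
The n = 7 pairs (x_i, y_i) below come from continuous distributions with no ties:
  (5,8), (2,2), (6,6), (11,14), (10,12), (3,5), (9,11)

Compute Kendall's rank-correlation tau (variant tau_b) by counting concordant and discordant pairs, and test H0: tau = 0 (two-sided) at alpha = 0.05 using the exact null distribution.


Step 1: Enumerate the 21 unordered pairs (i,j) with i<j and classify each by sign(x_j-x_i) * sign(y_j-y_i).
  (1,2):dx=-3,dy=-6->C; (1,3):dx=+1,dy=-2->D; (1,4):dx=+6,dy=+6->C; (1,5):dx=+5,dy=+4->C
  (1,6):dx=-2,dy=-3->C; (1,7):dx=+4,dy=+3->C; (2,3):dx=+4,dy=+4->C; (2,4):dx=+9,dy=+12->C
  (2,5):dx=+8,dy=+10->C; (2,6):dx=+1,dy=+3->C; (2,7):dx=+7,dy=+9->C; (3,4):dx=+5,dy=+8->C
  (3,5):dx=+4,dy=+6->C; (3,6):dx=-3,dy=-1->C; (3,7):dx=+3,dy=+5->C; (4,5):dx=-1,dy=-2->C
  (4,6):dx=-8,dy=-9->C; (4,7):dx=-2,dy=-3->C; (5,6):dx=-7,dy=-7->C; (5,7):dx=-1,dy=-1->C
  (6,7):dx=+6,dy=+6->C
Step 2: C = 20, D = 1, total pairs = 21.
Step 3: tau = (C - D)/(n(n-1)/2) = (20 - 1)/21 = 0.904762.
Step 4: Exact two-sided p-value (enumerate n! = 5040 permutations of y under H0): p = 0.002778.
Step 5: alpha = 0.05. reject H0.

tau_b = 0.9048 (C=20, D=1), p = 0.002778, reject H0.


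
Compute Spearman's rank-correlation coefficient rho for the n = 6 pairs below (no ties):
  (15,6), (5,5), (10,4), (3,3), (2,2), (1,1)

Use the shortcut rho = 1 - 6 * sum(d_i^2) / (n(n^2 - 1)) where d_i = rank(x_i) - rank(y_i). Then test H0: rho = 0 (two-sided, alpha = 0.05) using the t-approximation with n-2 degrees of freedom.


Step 1: Rank x and y separately (midranks; no ties here).
rank(x): 15->6, 5->4, 10->5, 3->3, 2->2, 1->1
rank(y): 6->6, 5->5, 4->4, 3->3, 2->2, 1->1
Step 2: d_i = R_x(i) - R_y(i); compute d_i^2.
  (6-6)^2=0, (4-5)^2=1, (5-4)^2=1, (3-3)^2=0, (2-2)^2=0, (1-1)^2=0
sum(d^2) = 2.
Step 3: rho = 1 - 6*2 / (6*(6^2 - 1)) = 1 - 12/210 = 0.942857.
Step 4: Under H0, t = rho * sqrt((n-2)/(1-rho^2)) = 5.6595 ~ t(4).
Step 5: Two-sided p-value from the t-distribution with 4 df = 0.004805.
Step 6: alpha = 0.05. reject H0.

rho = 0.9429, p = 0.004805, reject H0 at alpha = 0.05.


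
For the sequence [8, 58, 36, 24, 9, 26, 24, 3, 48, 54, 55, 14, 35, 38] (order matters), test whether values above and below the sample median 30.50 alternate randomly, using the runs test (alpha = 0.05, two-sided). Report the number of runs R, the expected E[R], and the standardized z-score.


Step 1: Compute median = 30.50; label A = above, B = below.
Labels in order: BAABBBBBAAABAA  (n_A = 7, n_B = 7)
Step 2: Count runs R = 6.
Step 3: Under H0 (random ordering), E[R] = 2*n_A*n_B/(n_A+n_B) + 1 = 2*7*7/14 + 1 = 8.0000.
        Var[R] = 2*n_A*n_B*(2*n_A*n_B - n_A - n_B) / ((n_A+n_B)^2 * (n_A+n_B-1)) = 8232/2548 = 3.2308.
        SD[R] = 1.7974.
Step 4: Continuity-corrected z = (R + 0.5 - E[R]) / SD[R] = (6 + 0.5 - 8.0000) / 1.7974 = -0.8345.
Step 5: Two-sided p-value via normal approximation = 2*(1 - Phi(|z|)) = 0.403986.
Step 6: alpha = 0.05. fail to reject H0.

R = 6, z = -0.8345, p = 0.403986, fail to reject H0.


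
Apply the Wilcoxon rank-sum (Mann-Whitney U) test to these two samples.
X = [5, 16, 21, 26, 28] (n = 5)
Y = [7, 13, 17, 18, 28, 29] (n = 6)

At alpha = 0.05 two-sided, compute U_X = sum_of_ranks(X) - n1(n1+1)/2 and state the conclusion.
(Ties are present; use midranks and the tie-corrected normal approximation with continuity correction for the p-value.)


Step 1: Combine and sort all 11 observations; assign midranks.
sorted (value, group): (5,X), (7,Y), (13,Y), (16,X), (17,Y), (18,Y), (21,X), (26,X), (28,X), (28,Y), (29,Y)
ranks: 5->1, 7->2, 13->3, 16->4, 17->5, 18->6, 21->7, 26->8, 28->9.5, 28->9.5, 29->11
Step 2: Rank sum for X: R1 = 1 + 4 + 7 + 8 + 9.5 = 29.5.
Step 3: U_X = R1 - n1(n1+1)/2 = 29.5 - 5*6/2 = 29.5 - 15 = 14.5.
       U_Y = n1*n2 - U_X = 30 - 14.5 = 15.5.
Step 4: Ties are present, so use the tie-corrected normal approximation (with continuity correction) for the p-value.
Step 5: p-value = 1.000000; compare to alpha = 0.05. fail to reject H0.

U_X = 14.5, p = 1.000000, fail to reject H0 at alpha = 0.05.


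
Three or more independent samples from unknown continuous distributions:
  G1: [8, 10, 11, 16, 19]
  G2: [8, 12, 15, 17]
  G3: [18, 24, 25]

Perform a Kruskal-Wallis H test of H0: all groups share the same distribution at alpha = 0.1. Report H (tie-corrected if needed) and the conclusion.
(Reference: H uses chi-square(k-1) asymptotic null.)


Step 1: Combine all N = 12 observations and assign midranks.
sorted (value, group, rank): (8,G1,1.5), (8,G2,1.5), (10,G1,3), (11,G1,4), (12,G2,5), (15,G2,6), (16,G1,7), (17,G2,8), (18,G3,9), (19,G1,10), (24,G3,11), (25,G3,12)
Step 2: Sum ranks within each group.
R_1 = 25.5 (n_1 = 5)
R_2 = 20.5 (n_2 = 4)
R_3 = 32 (n_3 = 3)
Step 3: H = 12/(N(N+1)) * sum(R_i^2/n_i) - 3(N+1)
     = 12/(12*13) * (25.5^2/5 + 20.5^2/4 + 32^2/3) - 3*13
     = 0.076923 * 576.446 - 39
     = 5.341987.
Step 4: Ties present; correction factor C = 1 - 6/(12^3 - 12) = 0.996503. Corrected H = 5.341987 / 0.996503 = 5.360731.
Step 5: Under H0, H ~ chi^2(2); p-value = 0.068538.
Step 6: alpha = 0.1. reject H0.

H = 5.3607, df = 2, p = 0.068538, reject H0.
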